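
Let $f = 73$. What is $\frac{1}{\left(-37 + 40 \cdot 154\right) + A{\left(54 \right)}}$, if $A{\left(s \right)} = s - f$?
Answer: $\frac{1}{6104} \approx 0.00016383$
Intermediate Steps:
$A{\left(s \right)} = -73 + s$ ($A{\left(s \right)} = s - 73 = -73 + s$)
$\frac{1}{\left(-37 + 40 \cdot 154\right) + A{\left(54 \right)}} = \frac{1}{\left(-37 + 40 \cdot 154\right) + \left(-73 + 54\right)} = \frac{1}{\left(-37 + 6160\right) - 19} = \frac{1}{6123 - 19} = \frac{1}{6104}$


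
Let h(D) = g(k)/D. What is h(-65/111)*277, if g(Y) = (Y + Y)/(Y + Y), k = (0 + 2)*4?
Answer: -30747/65 ≈ -473.03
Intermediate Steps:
k = 8 (k = 2*4 = 8)
g(Y) = 1 (g(Y) = (2*Y)/((2*Y)) = (2*Y)*(1/(2*Y)) = 1)
h(D) = 1/D
h(-65/111)*277 = 277/(-65/111) = -111/65*277 = -30747/65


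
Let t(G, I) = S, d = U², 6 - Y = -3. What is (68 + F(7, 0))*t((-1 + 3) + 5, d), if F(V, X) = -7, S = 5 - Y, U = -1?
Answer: -244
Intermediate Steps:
Y = 9 (Y = 6 - 1*(-3) = 6 + 3 = 9)
S = -4 (S = 5 - 1*9 = 5 - 9 = -4)
d = 1 (d = (-1)² = 1)
t(G, I) = -4
(68 + F(7, 0))*t((-1 + 3) + 5, d) = (68 - 7)*(-4) = 61*(-4) = -244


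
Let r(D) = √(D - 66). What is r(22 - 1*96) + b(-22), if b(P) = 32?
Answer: 32 + 2*I*√35 ≈ 32.0 + 11.832*I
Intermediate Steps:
r(D) = √(-66 + D)
r(22 - 1*96) + b(-22) = √(-66 + (22 - 1*96)) + 32 = √(-66 + (22 - 96)) + 32 = √(-66 - 74) + 32 = √(-140) + 32 = 2*I*√35 + 32 = 32 + 2*I*√35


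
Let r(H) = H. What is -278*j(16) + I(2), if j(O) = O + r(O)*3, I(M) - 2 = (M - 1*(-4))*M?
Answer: -17778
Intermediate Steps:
I(M) = 2 + M*(4 + M) (I(M) = 2 + (M - 1*(-4))*M = 2 + (M + 4)*M = 2 + (4 + M)*M = 2 + M*(4 + M))
j(O) = 4*O (j(O) = O + O*3 = O + 3*O = 4*O)
-278*j(16) + I(2) = -1112*16 + (2 + 2² + 4*2) = -278*64 + (2 + 4 + 8) = -17792 + 14 = -17778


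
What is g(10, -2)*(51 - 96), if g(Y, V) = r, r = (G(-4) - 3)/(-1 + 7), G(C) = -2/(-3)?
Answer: 35/2 ≈ 17.500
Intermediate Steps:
G(C) = ⅔ (G(C) = -2*(-⅓) = ⅔)
r = -7/18 (r = (⅔ - 3)/(-1 + 7) = -7/3/6 = -7/3*⅙ = -7/18 ≈ -0.38889)
g(Y, V) = -7/18
g(10, -2)*(51 - 96) = -7*(51 - 96)/18 = -7/18*(-45) = 35/2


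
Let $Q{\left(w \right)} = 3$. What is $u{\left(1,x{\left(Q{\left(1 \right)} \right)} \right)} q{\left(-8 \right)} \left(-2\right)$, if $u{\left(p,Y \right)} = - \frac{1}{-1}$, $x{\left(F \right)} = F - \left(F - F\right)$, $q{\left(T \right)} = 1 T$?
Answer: $16$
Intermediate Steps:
$q{\left(T \right)} = T$
$x{\left(F \right)} = F$ ($x{\left(F \right)} = F - 0 = F + 0 = F$)
$u{\left(p,Y \right)} = 1$ ($u{\left(p,Y \right)} = \left(-1\right) \left(-1\right) = 1$)
$u{\left(1,x{\left(Q{\left(1 \right)} \right)} \right)} q{\left(-8 \right)} \left(-2\right) = 1 \left(\left(-8\right) \left(-2\right)\right) = 1 \cdot 16 = 16$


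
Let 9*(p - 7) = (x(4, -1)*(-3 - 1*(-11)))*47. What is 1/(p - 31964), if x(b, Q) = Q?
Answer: -9/287989 ≈ -3.1251e-5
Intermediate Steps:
p = -313/9 (p = 7 + (-(-3 - 1*(-11))*47)/9 = 7 + (-(-3 + 11)*47)/9 = 7 + (-1*8*47)/9 = 7 + (-8*47)/9 = 7 + (⅑)*(-376) = 7 - 376/9 = -313/9 ≈ -34.778)
1/(p - 31964) = 1/(-313/9 - 31964) = 1/(-287989/9) = -9/287989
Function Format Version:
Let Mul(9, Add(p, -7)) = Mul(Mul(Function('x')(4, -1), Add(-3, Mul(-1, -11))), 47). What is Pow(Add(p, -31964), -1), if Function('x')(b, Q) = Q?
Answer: Rational(-9, 287989) ≈ -3.1251e-5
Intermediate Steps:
p = Rational(-313, 9) (p = Add(7, Mul(Rational(1, 9), Mul(Mul(-1, Add(-3, Mul(-1, -11))), 47))) = Add(7, Mul(Rational(1, 9), Mul(Mul(-1, Add(-3, 11)), 47))) = Add(7, Mul(Rational(1, 9), Mul(Mul(-1, 8), 47))) = Add(7, Mul(Rational(1, 9), Mul(-8, 47))) = Add(7, Mul(Rational(1, 9), -376)) = Add(7, Rational(-376, 9)) = Rational(-313, 9) ≈ -34.778)
Pow(Add(p, -31964), -1) = Pow(Add(Rational(-313, 9), -31964), -1) = Pow(Rational(-287989, 9), -1) = Rational(-9, 287989)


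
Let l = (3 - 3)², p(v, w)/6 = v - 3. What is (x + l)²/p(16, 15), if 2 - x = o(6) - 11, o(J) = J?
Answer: 49/78 ≈ 0.62821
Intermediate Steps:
p(v, w) = -18 + 6*v (p(v, w) = 6*(v - 3) = 6*(-3 + v) = -18 + 6*v)
l = 0 (l = 0² = 0)
x = 7 (x = 2 - (6 - 11) = 2 - 1*(-5) = 2 + 5 = 7)
(x + l)²/p(16, 15) = (7 + 0)²/(-18 + 6*16) = 7²/(-18 + 96) = 49/78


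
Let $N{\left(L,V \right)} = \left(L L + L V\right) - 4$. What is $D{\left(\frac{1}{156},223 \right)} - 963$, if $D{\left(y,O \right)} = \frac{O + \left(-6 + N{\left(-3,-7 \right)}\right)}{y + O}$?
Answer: $- \frac{33463899}{34789} \approx -961.91$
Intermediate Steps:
$N{\left(L,V \right)} = -4 + L^{2} + L V$ ($N{\left(L,V \right)} = \left(L^{2} + L V\right) - 4 = -4 + L^{2} + L V$)
$D{\left(y,O \right)} = \frac{20 + O}{O + y}$ ($D{\left(y,O \right)} = \frac{O - -20}{y + O} = \frac{O + \left(-6 + \left(-4 + 9 + 21\right)\right)}{O + y} = \frac{O + \left(-6 + 26\right)}{O + y} = \frac{O + 20}{O + y} = \frac{20 + O}{O + y}$)
$D{\left(\frac{1}{156},223 \right)} - 963 = \frac{20 + 223}{223 + \frac{1}{156}} - 963 = \frac{1}{223 + \frac{1}{156}} \cdot 243 - 963 = \frac{1}{\frac{34789}{156}} \cdot 243 - 963 = \frac{156}{34789} \cdot 243 - 963 = \frac{37908}{34789} - 963 = - \frac{33463899}{34789}$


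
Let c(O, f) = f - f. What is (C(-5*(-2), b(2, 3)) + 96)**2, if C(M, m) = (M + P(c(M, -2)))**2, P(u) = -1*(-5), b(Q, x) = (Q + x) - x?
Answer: 103041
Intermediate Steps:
c(O, f) = 0
b(Q, x) = Q
P(u) = 5
C(M, m) = (5 + M)**2 (C(M, m) = (M + 5)**2 = (5 + M)**2)
(C(-5*(-2), b(2, 3)) + 96)**2 = ((5 - 5*(-2))**2 + 96)**2 = ((5 + 10)**2 + 96)**2 = (15**2 + 96)**2 = (225 + 96)**2 = 321**2 = 103041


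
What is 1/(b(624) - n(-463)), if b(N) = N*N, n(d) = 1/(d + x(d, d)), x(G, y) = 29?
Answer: 434/168989185 ≈ 2.5682e-6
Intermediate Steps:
n(d) = 1/(29 + d) (n(d) = 1/(d + 29) = 1/(29 + d))
b(N) = N²
1/(b(624) - n(-463)) = 1/(624² - 1/(29 - 463)) = 1/(389376 - 1/(-434)) = 1/(389376 - 1*(-1/434)) = 1/(389376 + 1/434) = 1/(168989185/434) = 434/168989185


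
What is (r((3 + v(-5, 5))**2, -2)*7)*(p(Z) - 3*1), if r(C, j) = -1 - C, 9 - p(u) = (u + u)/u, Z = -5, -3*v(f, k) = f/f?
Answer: -2044/9 ≈ -227.11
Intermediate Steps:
v(f, k) = -1/3 (v(f, k) = -f/(3*f) = -1/3*1 = -1/3)
p(u) = 7 (p(u) = 9 - (u + u)/u = 9 - 2*u/u = 9 - 1*2 = 9 - 2 = 7)
(r((3 + v(-5, 5))**2, -2)*7)*(p(Z) - 3*1) = ((-1 - (3 - 1/3)**2)*7)*(7 - 3*1) = ((-1 - (8/3)**2)*7)*(7 - 3) = ((-1 - 1*64/9)*7)*4 = ((-1 - 64/9)*7)*4 = -73/9*7*4 = -511/9*4 = -2044/9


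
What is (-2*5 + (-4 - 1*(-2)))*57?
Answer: -684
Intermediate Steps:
(-2*5 + (-4 - 1*(-2)))*57 = (-10 + (-4 + 2))*57 = (-10 - 2)*57 = -12*57 = -684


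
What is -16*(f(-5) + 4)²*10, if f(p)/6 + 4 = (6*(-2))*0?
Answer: -64000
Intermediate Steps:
f(p) = -24 (f(p) = -24 + 6*((6*(-2))*0) = -24 + 6*(-12*0) = -24 + 6*0 = -24 + 0 = -24)
-16*(f(-5) + 4)²*10 = -16*(-24 + 4)²*10 = -16*(-20)²*10 = -16*400*10 = -6400*10 = -64000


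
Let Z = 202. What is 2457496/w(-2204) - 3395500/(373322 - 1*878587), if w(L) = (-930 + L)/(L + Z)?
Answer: 248586744780988/158350051 ≈ 1.5699e+6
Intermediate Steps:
w(L) = (-930 + L)/(202 + L) (w(L) = (-930 + L)/(L + 202) = (-930 + L)/(202 + L))
2457496/w(-2204) - 3395500/(373322 - 1*878587) = 2457496/(((-930 - 2204)/(202 - 2204))) - 3395500/(373322 - 1*878587) = 2457496/((-3134/(-2002))) - 3395500/(373322 - 878587) = 2457496/((-1/2002*(-3134))) - 3395500/(-505265) = 2457496/(1567/1001) - 3395500*(-1/505265) = 2457496*(1001/1567) + 679100/101053 = 2459953496/1567 + 679100/101053 = 248586744780988/158350051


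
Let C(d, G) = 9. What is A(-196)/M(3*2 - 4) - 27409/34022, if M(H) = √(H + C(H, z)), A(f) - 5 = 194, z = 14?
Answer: -27409/34022 + 199*√11/11 ≈ 59.195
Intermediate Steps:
A(f) = 199 (A(f) = 5 + 194 = 199)
M(H) = √(9 + H) (M(H) = √(H + 9) = √(9 + H))
A(-196)/M(3*2 - 4) - 27409/34022 = 199/(√(9 + (3*2 - 4))) - 27409/34022 = 199/(√(9 + (6 - 4))) - 27409*1/34022 = 199/(√(9 + 2)) - 27409/34022 = 199/(√11) - 27409/34022 = 199*(√11/11) - 27409/34022 = 199*√11/11 - 27409/34022 = -27409/34022 + 199*√11/11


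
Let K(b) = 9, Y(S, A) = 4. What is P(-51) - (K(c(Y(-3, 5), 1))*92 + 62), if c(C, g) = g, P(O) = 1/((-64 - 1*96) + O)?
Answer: -187791/211 ≈ -890.00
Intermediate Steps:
P(O) = 1/(-160 + O) (P(O) = 1/((-64 - 96) + O) = 1/(-160 + O))
P(-51) - (K(c(Y(-3, 5), 1))*92 + 62) = 1/(-160 - 51) - (9*92 + 62) = 1/(-211) - (828 + 62) = -1/211 - 1*890 = -1/211 - 890 = -187791/211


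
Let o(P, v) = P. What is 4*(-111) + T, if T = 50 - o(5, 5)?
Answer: -399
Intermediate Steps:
T = 45 (T = 50 - 1*5 = 50 - 5 = 45)
4*(-111) + T = 4*(-111) + 45 = -444 + 45 = -399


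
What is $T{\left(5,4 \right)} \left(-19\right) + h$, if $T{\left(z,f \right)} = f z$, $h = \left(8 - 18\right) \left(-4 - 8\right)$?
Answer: $-260$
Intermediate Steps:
$h = 120$ ($h = \left(-10\right) \left(-12\right) = 120$)
$T{\left(5,4 \right)} \left(-19\right) + h = 4 \cdot 5 \left(-19\right) + 120 = 20 \left(-19\right) + 120 = -380 + 120 = -260$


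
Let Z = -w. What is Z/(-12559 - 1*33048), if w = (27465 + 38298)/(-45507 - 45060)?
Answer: -7307/458943241 ≈ -1.5921e-5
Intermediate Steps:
w = -7307/10063 (w = 65763/(-90567) = 65763*(-1/90567) = -7307/10063 ≈ -0.72613)
Z = 7307/10063 (Z = -1*(-7307/10063) = 7307/10063 ≈ 0.72613)
Z/(-12559 - 1*33048) = 7307/(10063*(-12559 - 1*33048)) = 7307/(10063*(-12559 - 33048)) = (7307/10063)/(-45607) = (7307/10063)*(-1/45607) = -7307/458943241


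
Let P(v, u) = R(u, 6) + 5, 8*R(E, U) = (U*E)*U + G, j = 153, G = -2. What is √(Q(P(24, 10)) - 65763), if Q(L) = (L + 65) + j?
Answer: 3*I*√29109/2 ≈ 255.92*I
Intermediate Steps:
R(E, U) = -¼ + E*U²/8 (R(E, U) = ((U*E)*U - 2)/8 = ((E*U)*U - 2)/8 = (E*U² - 2)/8 = (-2 + E*U²)/8 = -¼ + E*U²/8)
P(v, u) = 19/4 + 9*u/2 (P(v, u) = (-¼ + (⅛)*u*6²) + 5 = (-¼ + (⅛)*u*36) + 5 = (-¼ + 9*u/2) + 5 = 19/4 + 9*u/2)
Q(L) = 218 + L (Q(L) = (L + 65) + 153 = (65 + L) + 153 = 218 + L)
√(Q(P(24, 10)) - 65763) = √((218 + (19/4 + (9/2)*10)) - 65763) = √((218 + (19/4 + 45)) - 65763) = √((218 + 199/4) - 65763) = √(1071/4 - 65763) = √(-261981/4) = 3*I*√29109/2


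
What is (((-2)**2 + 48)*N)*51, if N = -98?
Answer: -259896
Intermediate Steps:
(((-2)**2 + 48)*N)*51 = (((-2)**2 + 48)*(-98))*51 = ((4 + 48)*(-98))*51 = (52*(-98))*51 = -5096*51 = -259896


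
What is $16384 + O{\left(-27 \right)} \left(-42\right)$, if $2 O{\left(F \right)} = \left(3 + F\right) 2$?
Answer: $17392$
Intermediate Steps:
$O{\left(F \right)} = 3 + F$ ($O{\left(F \right)} = \frac{\left(3 + F\right) 2}{2} = \frac{6 + 2 F}{2} = 3 + F$)
$16384 + O{\left(-27 \right)} \left(-42\right) = 16384 + \left(3 - 27\right) \left(-42\right) = 16384 - -1008 = 16384 + 1008 = 17392$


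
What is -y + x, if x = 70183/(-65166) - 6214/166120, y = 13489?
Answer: -36508889881591/2706343980 ≈ -13490.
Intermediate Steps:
x = -3015935371/2706343980 (x = 70183*(-1/65166) - 6214*1/166120 = -70183/65166 - 3107/83060 = -3015935371/2706343980 ≈ -1.1144)
-y + x = -1*13489 - 3015935371/2706343980 = -13489 - 3015935371/2706343980 = -36508889881591/2706343980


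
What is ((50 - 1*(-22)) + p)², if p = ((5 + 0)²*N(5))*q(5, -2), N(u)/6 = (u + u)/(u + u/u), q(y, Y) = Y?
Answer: 183184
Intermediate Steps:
N(u) = 12*u/(1 + u) (N(u) = 6*((u + u)/(u + u/u)) = 6*((2*u)/(u + 1)) = 6*((2*u)/(1 + u)) = 6*(2*u/(1 + u)) = 12*u/(1 + u))
p = -500 (p = ((5 + 0)²*(12*5/(1 + 5)))*(-2) = (5²*(12*5/6))*(-2) = (25*(12*5*(⅙)))*(-2) = (25*10)*(-2) = 250*(-2) = -500)
((50 - 1*(-22)) + p)² = ((50 - 1*(-22)) - 500)² = ((50 + 22) - 500)² = (72 - 500)² = (-428)² = 183184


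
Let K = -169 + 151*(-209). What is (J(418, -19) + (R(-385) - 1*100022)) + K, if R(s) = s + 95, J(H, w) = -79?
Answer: -132119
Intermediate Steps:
R(s) = 95 + s
K = -31728 (K = -169 - 31559 = -31728)
(J(418, -19) + (R(-385) - 1*100022)) + K = (-79 + ((95 - 385) - 1*100022)) - 31728 = (-79 + (-290 - 100022)) - 31728 = (-79 - 100312) - 31728 = -100391 - 31728 = -132119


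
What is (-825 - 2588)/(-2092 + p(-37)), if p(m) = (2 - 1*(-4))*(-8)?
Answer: 3413/2140 ≈ 1.5949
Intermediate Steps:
p(m) = -48 (p(m) = (2 + 4)*(-8) = 6*(-8) = -48)
(-825 - 2588)/(-2092 + p(-37)) = (-825 - 2588)/(-2092 - 48) = -3413/(-2140) = -3413*(-1/2140) = 3413/2140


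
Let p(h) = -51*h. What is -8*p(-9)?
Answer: -3672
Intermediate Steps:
-8*p(-9) = -(-408)*(-9) = -8*459 = -3672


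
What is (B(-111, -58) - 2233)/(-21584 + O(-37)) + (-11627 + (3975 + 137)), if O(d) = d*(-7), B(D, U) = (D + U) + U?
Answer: -32050983/4265 ≈ -7514.9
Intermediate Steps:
B(D, U) = D + 2*U
O(d) = -7*d
(B(-111, -58) - 2233)/(-21584 + O(-37)) + (-11627 + (3975 + 137)) = ((-111 + 2*(-58)) - 2233)/(-21584 - 7*(-37)) + (-11627 + (3975 + 137)) = ((-111 - 116) - 2233)/(-21584 + 259) + (-11627 + 4112) = (-227 - 2233)/(-21325) - 7515 = -2460*(-1/21325) - 7515 = 492/4265 - 7515 = -32050983/4265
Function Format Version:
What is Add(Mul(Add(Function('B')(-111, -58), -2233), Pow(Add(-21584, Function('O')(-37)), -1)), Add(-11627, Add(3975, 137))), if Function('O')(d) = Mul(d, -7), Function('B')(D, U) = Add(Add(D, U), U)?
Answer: Rational(-32050983, 4265) ≈ -7514.9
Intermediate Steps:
Function('B')(D, U) = Add(D, Mul(2, U))
Function('O')(d) = Mul(-7, d)
Add(Mul(Add(Function('B')(-111, -58), -2233), Pow(Add(-21584, Function('O')(-37)), -1)), Add(-11627, Add(3975, 137))) = Add(Mul(Add(Add(-111, Mul(2, -58)), -2233), Pow(Add(-21584, Mul(-7, -37)), -1)), Add(-11627, Add(3975, 137))) = Add(Mul(Add(Add(-111, -116), -2233), Pow(Add(-21584, 259), -1)), Add(-11627, 4112)) = Add(Mul(Add(-227, -2233), Pow(-21325, -1)), -7515) = Add(Mul(-2460, Rational(-1, 21325)), -7515) = Add(Rational(492, 4265), -7515) = Rational(-32050983, 4265)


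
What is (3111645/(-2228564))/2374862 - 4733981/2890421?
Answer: -25054754725824159353/15297645515059908728 ≈ -1.6378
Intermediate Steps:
(3111645/(-2228564))/2374862 - 4733981/2890421 = (3111645*(-1/2228564))*(1/2374862) - 4733981*1/2890421 = -3111645/2228564*1/2374862 - 4733981/2890421 = -3111645/5292531958168 - 4733981/2890421 = -25054754725824159353/15297645515059908728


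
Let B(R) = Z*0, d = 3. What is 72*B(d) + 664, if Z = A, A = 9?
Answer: 664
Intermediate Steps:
Z = 9
B(R) = 0 (B(R) = 9*0 = 0)
72*B(d) + 664 = 72*0 + 664 = 0 + 664 = 664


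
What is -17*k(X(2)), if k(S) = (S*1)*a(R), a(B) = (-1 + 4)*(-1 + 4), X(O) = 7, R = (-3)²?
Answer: -1071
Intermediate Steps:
R = 9
a(B) = 9 (a(B) = 3*3 = 9)
k(S) = 9*S (k(S) = (S*1)*9 = S*9 = 9*S)
-17*k(X(2)) = -153*7 = -17*63 = -1071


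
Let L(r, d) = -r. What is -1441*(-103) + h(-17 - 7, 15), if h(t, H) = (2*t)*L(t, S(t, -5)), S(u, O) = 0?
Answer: 147271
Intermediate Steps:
h(t, H) = -2*t**2 (h(t, H) = (2*t)*(-t) = -2*t**2)
-1441*(-103) + h(-17 - 7, 15) = -1441*(-103) - 2*(-17 - 7)**2 = 148423 - 2*(-24)**2 = 148423 - 2*576 = 148423 - 1152 = 147271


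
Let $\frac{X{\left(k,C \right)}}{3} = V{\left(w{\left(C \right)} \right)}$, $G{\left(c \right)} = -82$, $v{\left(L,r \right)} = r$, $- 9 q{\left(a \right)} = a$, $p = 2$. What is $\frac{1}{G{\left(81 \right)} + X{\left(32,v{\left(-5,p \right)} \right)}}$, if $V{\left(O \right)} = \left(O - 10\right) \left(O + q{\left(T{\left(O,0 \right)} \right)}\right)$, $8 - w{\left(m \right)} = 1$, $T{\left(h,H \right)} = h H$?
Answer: $- \frac{1}{145} \approx -0.0068966$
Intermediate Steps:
$T{\left(h,H \right)} = H h$
$w{\left(m \right)} = 7$ ($w{\left(m \right)} = 8 - 1 = 7$)
$q{\left(a \right)} = - \frac{a}{9}$
$V{\left(O \right)} = O \left(-10 + O\right)$ ($V{\left(O \right)} = \left(O - 10\right) \left(O - \frac{0 O}{9}\right) = \left(-10 + O\right) \left(O - 0\right) = \left(-10 + O\right) \left(O + 0\right) = \left(-10 + O\right) O = O \left(-10 + O\right)$)
$X{\left(k,C \right)} = -63$ ($X{\left(k,C \right)} = 3 \cdot 7 \left(-10 + 7\right) = 3 \cdot 7 \left(-3\right) = 3 \left(-21\right) = -63$)
$\frac{1}{G{\left(81 \right)} + X{\left(32,v{\left(-5,p \right)} \right)}} = \frac{1}{-82 - 63} = \frac{1}{-145} = - \frac{1}{145}$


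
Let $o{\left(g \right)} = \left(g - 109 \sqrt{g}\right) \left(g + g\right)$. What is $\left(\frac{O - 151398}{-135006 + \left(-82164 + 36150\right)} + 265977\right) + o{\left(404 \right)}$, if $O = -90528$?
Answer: $\frac{17873019851}{30170} - 176144 \sqrt{101} \approx -1.1778 \cdot 10^{6}$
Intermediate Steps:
$o{\left(g \right)} = 2 g \left(g - 109 \sqrt{g}\right)$ ($o{\left(g \right)} = \left(g - 109 \sqrt{g}\right) 2 g = 2 g \left(g - 109 \sqrt{g}\right)$)
$\left(\frac{O - 151398}{-135006 + \left(-82164 + 36150\right)} + 265977\right) + o{\left(404 \right)} = \left(\frac{-90528 - 151398}{-135006 + \left(-82164 + 36150\right)} + 265977\right) + \left(- 218 \cdot 404^{\frac{3}{2}} + 2 \cdot 404^{2}\right) = \left(- \frac{241926}{-135006 - 46014} + 265977\right) + \left(- 218 \cdot 808 \sqrt{101} + 2 \cdot 163216\right) = \left(- \frac{241926}{-181020} + 265977\right) + \left(- 176144 \sqrt{101} + 326432\right) = \left(\left(-241926\right) \left(- \frac{1}{181020}\right) + 265977\right) + \left(326432 - 176144 \sqrt{101}\right) = \left(\frac{40321}{30170} + 265977\right) + \left(326432 - 176144 \sqrt{101}\right) = \frac{8024566411}{30170} + \left(326432 - 176144 \sqrt{101}\right) = \frac{17873019851}{30170} - 176144 \sqrt{101}$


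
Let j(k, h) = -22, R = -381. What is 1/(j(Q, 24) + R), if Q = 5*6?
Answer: -1/403 ≈ -0.0024814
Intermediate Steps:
Q = 30
1/(j(Q, 24) + R) = 1/(-22 - 381) = 1/(-403) = -1/403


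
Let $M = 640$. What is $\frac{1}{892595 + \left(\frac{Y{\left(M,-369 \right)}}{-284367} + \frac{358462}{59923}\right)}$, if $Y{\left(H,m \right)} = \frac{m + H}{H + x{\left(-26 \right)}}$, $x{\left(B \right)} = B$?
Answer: $\frac{10462635976974}{9338959147795690553} \approx 1.1203 \cdot 10^{-6}$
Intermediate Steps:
$Y{\left(H,m \right)} = \frac{H + m}{-26 + H}$ ($Y{\left(H,m \right)} = \frac{m + H}{H - 26} = \frac{H + m}{-26 + H}$)
$\frac{1}{892595 + \left(\frac{Y{\left(M,-369 \right)}}{-284367} + \frac{358462}{59923}\right)} = \frac{1}{892595 + \left(\frac{\frac{1}{-26 + 640} \left(640 - 369\right)}{-284367} + \frac{358462}{59923}\right)} = \frac{1}{892595 + \left(\frac{1}{614} \cdot 271 \left(- \frac{1}{284367}\right) + 358462 \cdot \frac{1}{59923}\right)} = \frac{1}{892595 + \left(\frac{1}{614} \cdot 271 \left(- \frac{1}{284367}\right) + \frac{358462}{59923}\right)} = \frac{1}{892595 + \left(\frac{271}{614} \left(- \frac{1}{284367}\right) + \frac{358462}{59923}\right)} = \frac{1}{892595 + \left(- \frac{271}{174601338} + \frac{358462}{59923}\right)} = \frac{1}{892595 + \frac{62587928583023}{10462635976974}} = \frac{1}{\frac{9338959147795690553}{10462635976974}} = \frac{10462635976974}{9338959147795690553}$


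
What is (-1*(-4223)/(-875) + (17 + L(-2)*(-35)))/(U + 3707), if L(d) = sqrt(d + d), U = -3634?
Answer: 10652/63875 - 70*I/73 ≈ 0.16676 - 0.9589*I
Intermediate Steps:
L(d) = sqrt(2)*sqrt(d) (L(d) = sqrt(2*d) = sqrt(2)*sqrt(d))
(-1*(-4223)/(-875) + (17 + L(-2)*(-35)))/(U + 3707) = (-1*(-4223)/(-875) + (17 + (sqrt(2)*sqrt(-2))*(-35)))/(-3634 + 3707) = (4223*(-1/875) + (17 + (sqrt(2)*(I*sqrt(2)))*(-35)))/73 = (-4223/875 + (17 + (2*I)*(-35)))*(1/73) = (-4223/875 + (17 - 70*I))*(1/73) = (10652/875 - 70*I)*(1/73) = 10652/63875 - 70*I/73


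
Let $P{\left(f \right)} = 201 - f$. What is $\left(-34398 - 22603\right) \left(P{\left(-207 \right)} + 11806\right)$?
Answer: $-696210214$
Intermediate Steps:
$\left(-34398 - 22603\right) \left(P{\left(-207 \right)} + 11806\right) = \left(-34398 - 22603\right) \left(\left(201 - -207\right) + 11806\right) = - 57001 \left(\left(201 + 207\right) + 11806\right) = - 57001 \left(408 + 11806\right) = \left(-57001\right) 12214 = -696210214$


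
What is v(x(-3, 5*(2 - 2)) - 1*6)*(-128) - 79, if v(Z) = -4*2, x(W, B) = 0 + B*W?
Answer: 945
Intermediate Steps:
x(W, B) = B*W
v(Z) = -8
v(x(-3, 5*(2 - 2)) - 1*6)*(-128) - 79 = -8*(-128) - 79 = 1024 - 79 = 945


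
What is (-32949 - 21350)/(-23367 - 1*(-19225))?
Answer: 54299/4142 ≈ 13.109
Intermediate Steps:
(-32949 - 21350)/(-23367 - 1*(-19225)) = -54299/(-23367 + 19225) = -54299/(-4142) = -54299*(-1/4142) = 54299/4142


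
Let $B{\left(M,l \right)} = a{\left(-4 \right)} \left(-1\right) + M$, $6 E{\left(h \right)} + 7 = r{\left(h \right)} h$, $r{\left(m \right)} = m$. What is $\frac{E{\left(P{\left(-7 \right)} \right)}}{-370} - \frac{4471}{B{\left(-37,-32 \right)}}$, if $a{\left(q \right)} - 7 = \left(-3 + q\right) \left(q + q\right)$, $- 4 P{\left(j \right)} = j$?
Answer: $\frac{2646937}{59200} \approx 44.712$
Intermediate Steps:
$P{\left(j \right)} = - \frac{j}{4}$
$a{\left(q \right)} = 7 + 2 q \left(-3 + q\right)$ ($a{\left(q \right)} = 7 + \left(-3 + q\right) \left(q + q\right) = 7 + \left(-3 + q\right) 2 q = 7 + 2 q \left(-3 + q\right)$)
$E{\left(h \right)} = - \frac{7}{6} + \frac{h^{2}}{6}$ ($E{\left(h \right)} = - \frac{7}{6} + \frac{h h}{6} = - \frac{7}{6} + \frac{h^{2}}{6}$)
$B{\left(M,l \right)} = -63 + M$ ($B{\left(M,l \right)} = \left(7 - -24 + 2 \left(-4\right)^{2}\right) \left(-1\right) + M = \left(7 + 24 + 2 \cdot 16\right) \left(-1\right) + M = \left(7 + 24 + 32\right) \left(-1\right) + M = 63 \left(-1\right) + M = -63 + M$)
$\frac{E{\left(P{\left(-7 \right)} \right)}}{-370} - \frac{4471}{B{\left(-37,-32 \right)}} = \frac{- \frac{7}{6} + \frac{\left(\left(- \frac{1}{4}\right) \left(-7\right)\right)^{2}}{6}}{-370} - \frac{4471}{-63 - 37} = \left(- \frac{7}{6} + \frac{\left(\frac{7}{4}\right)^{2}}{6}\right) \left(- \frac{1}{370}\right) - \frac{4471}{-100} = \left(- \frac{7}{6} + \frac{1}{6} \cdot \frac{49}{16}\right) \left(- \frac{1}{370}\right) - - \frac{4471}{100} = \left(- \frac{7}{6} + \frac{49}{96}\right) \left(- \frac{1}{370}\right) + \frac{4471}{100} = \left(- \frac{21}{32}\right) \left(- \frac{1}{370}\right) + \frac{4471}{100} = \frac{21}{11840} + \frac{4471}{100} = \frac{2646937}{59200}$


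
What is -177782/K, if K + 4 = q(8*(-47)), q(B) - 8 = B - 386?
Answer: 88891/379 ≈ 234.54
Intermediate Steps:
q(B) = -378 + B (q(B) = 8 + (B - 386) = 8 + (-386 + B) = -378 + B)
K = -758 (K = -4 + (-378 + 8*(-47)) = -4 + (-378 - 376) = -4 - 754 = -758)
-177782/K = -177782/(-758) = -177782*(-1/758) = 88891/379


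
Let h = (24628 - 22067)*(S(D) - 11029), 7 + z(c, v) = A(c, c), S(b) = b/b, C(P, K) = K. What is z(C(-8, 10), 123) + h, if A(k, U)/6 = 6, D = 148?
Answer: -28242679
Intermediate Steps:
S(b) = 1
A(k, U) = 36 (A(k, U) = 6*6 = 36)
z(c, v) = 29 (z(c, v) = -7 + 36 = 29)
h = -28242708 (h = (24628 - 22067)*(1 - 11029) = 2561*(-11028) = -28242708)
z(C(-8, 10), 123) + h = 29 - 28242708 = -28242679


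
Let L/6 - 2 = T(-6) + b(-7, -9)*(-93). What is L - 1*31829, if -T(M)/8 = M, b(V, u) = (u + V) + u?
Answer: -17579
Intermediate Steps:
b(V, u) = V + 2*u (b(V, u) = (V + u) + u = V + 2*u)
T(M) = -8*M
L = 14250 (L = 12 + 6*(-8*(-6) + (-7 + 2*(-9))*(-93)) = 12 + 6*(48 + (-7 - 18)*(-93)) = 12 + 6*(48 - 25*(-93)) = 12 + 6*(48 + 2325) = 12 + 6*2373 = 12 + 14238 = 14250)
L - 1*31829 = 14250 - 1*31829 = 14250 - 31829 = -17579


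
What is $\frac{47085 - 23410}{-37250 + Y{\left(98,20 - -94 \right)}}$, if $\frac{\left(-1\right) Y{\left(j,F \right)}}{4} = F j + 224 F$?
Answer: $- \frac{23675}{184082} \approx -0.12861$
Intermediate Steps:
$Y{\left(j,F \right)} = - 896 F - 4 F j$ ($Y{\left(j,F \right)} = - 4 \left(F j + 224 F\right) = - 4 \left(224 F + F j\right) = - 896 F - 4 F j$)
$\frac{47085 - 23410}{-37250 + Y{\left(98,20 - -94 \right)}} = \frac{47085 - 23410}{-37250 - 4 \left(20 - -94\right) \left(224 + 98\right)} = \frac{23675}{-37250 - 4 \left(20 + 94\right) 322} = \frac{23675}{-37250 - 456 \cdot 322} = \frac{23675}{-37250 - 146832} = \frac{23675}{-184082} = 23675 \left(- \frac{1}{184082}\right) = - \frac{23675}{184082}$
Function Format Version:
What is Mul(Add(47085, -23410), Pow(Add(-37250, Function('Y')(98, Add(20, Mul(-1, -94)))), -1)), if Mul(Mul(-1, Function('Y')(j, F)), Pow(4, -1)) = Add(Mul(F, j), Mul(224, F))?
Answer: Rational(-23675, 184082) ≈ -0.12861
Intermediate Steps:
Function('Y')(j, F) = Add(Mul(-896, F), Mul(-4, F, j)) (Function('Y')(j, F) = Mul(-4, Add(Mul(F, j), Mul(224, F))) = Mul(-4, Add(Mul(224, F), Mul(F, j))) = Add(Mul(-896, F), Mul(-4, F, j)))
Mul(Add(47085, -23410), Pow(Add(-37250, Function('Y')(98, Add(20, Mul(-1, -94)))), -1)) = Mul(Add(47085, -23410), Pow(Add(-37250, Mul(-4, Add(20, Mul(-1, -94)), Add(224, 98))), -1)) = Mul(23675, Pow(Add(-37250, Mul(-4, Add(20, 94), 322)), -1)) = Mul(23675, Pow(Add(-37250, Mul(-4, 114, 322)), -1)) = Mul(23675, Pow(Add(-37250, -146832), -1)) = Mul(23675, Pow(-184082, -1)) = Mul(23675, Rational(-1, 184082)) = Rational(-23675, 184082)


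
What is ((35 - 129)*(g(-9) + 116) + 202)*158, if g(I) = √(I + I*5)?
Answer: -1690916 - 44556*I*√6 ≈ -1.6909e+6 - 1.0914e+5*I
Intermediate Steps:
g(I) = √6*√I (g(I) = √(I + 5*I) = √(6*I) = √6*√I)
((35 - 129)*(g(-9) + 116) + 202)*158 = ((35 - 129)*(√6*√(-9) + 116) + 202)*158 = (-94*(√6*(3*I) + 116) + 202)*158 = (-94*(3*I*√6 + 116) + 202)*158 = (-94*(116 + 3*I*√6) + 202)*158 = ((-10904 - 282*I*√6) + 202)*158 = (-10702 - 282*I*√6)*158 = -1690916 - 44556*I*√6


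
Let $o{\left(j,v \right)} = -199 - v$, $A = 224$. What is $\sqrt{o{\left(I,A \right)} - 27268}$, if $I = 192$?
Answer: $i \sqrt{27691} \approx 166.41 i$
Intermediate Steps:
$\sqrt{o{\left(I,A \right)} - 27268} = \sqrt{\left(-199 - 224\right) - 27268} = \sqrt{-423 - 27268} = \sqrt{-27691} = i \sqrt{27691}$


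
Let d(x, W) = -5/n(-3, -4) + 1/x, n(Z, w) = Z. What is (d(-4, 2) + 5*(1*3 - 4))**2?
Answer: 1849/144 ≈ 12.840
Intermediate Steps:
d(x, W) = 5/3 + 1/x (d(x, W) = -5/(-3) + 1/x = -5*(-1/3) + 1/x = 5/3 + 1/x)
(d(-4, 2) + 5*(1*3 - 4))**2 = ((5/3 + 1/(-4)) + 5*(1*3 - 4))**2 = ((5/3 - 1/4) + 5*(3 - 4))**2 = (17/12 + 5*(-1))**2 = (17/12 - 5)**2 = (-43/12)**2 = 1849/144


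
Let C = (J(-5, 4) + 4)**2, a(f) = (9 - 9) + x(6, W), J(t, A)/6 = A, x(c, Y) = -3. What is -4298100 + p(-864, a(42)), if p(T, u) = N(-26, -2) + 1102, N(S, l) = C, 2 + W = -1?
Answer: -4296214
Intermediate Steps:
W = -3 (W = -2 - 1 = -3)
J(t, A) = 6*A
a(f) = -3 (a(f) = (9 - 9) - 3 = 0 - 3 = -3)
C = 784 (C = (6*4 + 4)**2 = (24 + 4)**2 = 28**2 = 784)
N(S, l) = 784
p(T, u) = 1886 (p(T, u) = 784 + 1102 = 1886)
-4298100 + p(-864, a(42)) = -4298100 + 1886 = -4296214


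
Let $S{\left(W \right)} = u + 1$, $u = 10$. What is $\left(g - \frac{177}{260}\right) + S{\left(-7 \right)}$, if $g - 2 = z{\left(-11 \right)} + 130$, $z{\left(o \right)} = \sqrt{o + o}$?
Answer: $\frac{37003}{260} + i \sqrt{22} \approx 142.32 + 4.6904 i$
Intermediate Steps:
$z{\left(o \right)} = \sqrt{2} \sqrt{o}$ ($z{\left(o \right)} = \sqrt{2 o} = \sqrt{2} \sqrt{o}$)
$g = 132 + i \sqrt{22}$ ($g = 2 + \left(\sqrt{2} \sqrt{-11} + 130\right) = 2 + \left(\sqrt{2} i \sqrt{11} + 130\right) = 2 + \left(i \sqrt{22} + 130\right) = 2 + \left(130 + i \sqrt{22}\right) = 132 + i \sqrt{22} \approx 132.0 + 4.6904 i$)
$S{\left(W \right)} = 11$ ($S{\left(W \right)} = 10 + 1 = 11$)
$\left(g - \frac{177}{260}\right) + S{\left(-7 \right)} = \left(\left(132 + i \sqrt{22}\right) - \frac{177}{260}\right) + 11 = \left(\frac{34143}{260} + i \sqrt{22}\right) + 11 = \frac{37003}{260} + i \sqrt{22}$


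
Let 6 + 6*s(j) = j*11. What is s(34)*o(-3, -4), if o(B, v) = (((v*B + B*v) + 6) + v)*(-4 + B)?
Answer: -33488/3 ≈ -11163.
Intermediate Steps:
s(j) = -1 + 11*j/6 (s(j) = -1 + (j*11)/6 = -1 + (11*j)/6 = -1 + 11*j/6)
o(B, v) = (-4 + B)*(6 + v + 2*B*v) (o(B, v) = (((B*v + B*v) + 6) + v)*(-4 + B) = ((2*B*v + 6) + v)*(-4 + B) = ((6 + 2*B*v) + v)*(-4 + B) = (6 + v + 2*B*v)*(-4 + B) = (-4 + B)*(6 + v + 2*B*v))
s(34)*o(-3, -4) = (-1 + (11/6)*34)*(-24 - 4*(-4) + 6*(-3) - 7*(-3)*(-4) + 2*(-4)*(-3)²) = (-1 + 187/3)*(-24 + 16 - 18 - 84 + 2*(-4)*9) = 184*(-24 + 16 - 18 - 84 - 72)/3 = (184/3)*(-182) = -33488/3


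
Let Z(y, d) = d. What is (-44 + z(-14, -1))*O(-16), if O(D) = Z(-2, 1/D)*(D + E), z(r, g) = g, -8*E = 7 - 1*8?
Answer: -5715/128 ≈ -44.648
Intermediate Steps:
E = ⅛ (E = -(7 - 1*8)/8 = -(7 - 8)/8 = -⅛*(-1) = ⅛ ≈ 0.12500)
O(D) = (⅛ + D)/D (O(D) = (D + ⅛)/D = (⅛ + D)/D)
(-44 + z(-14, -1))*O(-16) = (-44 - 1)*((⅛ - 16)/(-16)) = -(-45)*(-127)/(16*8) = -45*127/128 = -5715/128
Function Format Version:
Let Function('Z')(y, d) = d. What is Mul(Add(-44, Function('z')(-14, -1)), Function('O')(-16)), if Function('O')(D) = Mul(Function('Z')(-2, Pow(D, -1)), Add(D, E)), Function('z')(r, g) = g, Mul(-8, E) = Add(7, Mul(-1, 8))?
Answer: Rational(-5715, 128) ≈ -44.648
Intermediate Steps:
E = Rational(1, 8) (E = Mul(Rational(-1, 8), Add(7, Mul(-1, 8))) = Mul(Rational(-1, 8), Add(7, -8)) = Mul(Rational(-1, 8), -1) = Rational(1, 8) ≈ 0.12500)
Function('O')(D) = Mul(Pow(D, -1), Add(Rational(1, 8), D)) (Function('O')(D) = Mul(Pow(D, -1), Add(D, Rational(1, 8))) = Mul(Pow(D, -1), Add(Rational(1, 8), D)))
Mul(Add(-44, Function('z')(-14, -1)), Function('O')(-16)) = Mul(Add(-44, -1), Mul(Pow(-16, -1), Add(Rational(1, 8), -16))) = Mul(-45, Mul(Rational(-1, 16), Rational(-127, 8))) = Mul(-45, Rational(127, 128)) = Rational(-5715, 128)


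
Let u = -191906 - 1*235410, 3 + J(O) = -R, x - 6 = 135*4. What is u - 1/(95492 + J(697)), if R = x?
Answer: -40570662989/94943 ≈ -4.2732e+5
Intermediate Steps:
x = 546 (x = 6 + 135*4 = 6 + 540 = 546)
R = 546
J(O) = -549 (J(O) = -3 - 1*546 = -3 - 546 = -549)
u = -427316 (u = -191906 - 235410 = -427316)
u - 1/(95492 + J(697)) = -427316 - 1/(95492 - 549) = -427316 - 1/94943 = -40570662989/94943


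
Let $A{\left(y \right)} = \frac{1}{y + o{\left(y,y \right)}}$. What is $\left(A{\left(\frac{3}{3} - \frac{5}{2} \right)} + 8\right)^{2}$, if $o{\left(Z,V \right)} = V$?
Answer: $\frac{529}{9} \approx 58.778$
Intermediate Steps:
$A{\left(y \right)} = \frac{1}{2 y}$ ($A{\left(y \right)} = \frac{1}{y + y} = \frac{1}{2 y}$)
$\left(A{\left(\frac{3}{3} - \frac{5}{2} \right)} + 8\right)^{2} = \left(\frac{1}{2 \left(\frac{3}{3} - \frac{5}{2}\right)} + 8\right)^{2} = \left(\frac{1}{2 \left(3 \cdot \frac{1}{3} - \frac{5}{2}\right)} + 8\right)^{2} = \left(\frac{1}{2 \left(1 - \frac{5}{2}\right)} + 8\right)^{2} = \left(\frac{1}{2 \left(- \frac{3}{2}\right)} + 8\right)^{2} = \left(\frac{1}{2} \left(- \frac{2}{3}\right) + 8\right)^{2} = \left(- \frac{1}{3} + 8\right)^{2} = \left(\frac{23}{3}\right)^{2} = \frac{529}{9}$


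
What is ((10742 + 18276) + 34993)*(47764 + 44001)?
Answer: 5873969415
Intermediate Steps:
((10742 + 18276) + 34993)*(47764 + 44001) = (29018 + 34993)*91765 = 64011*91765 = 5873969415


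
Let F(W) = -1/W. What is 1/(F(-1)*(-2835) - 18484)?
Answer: -1/21319 ≈ -4.6907e-5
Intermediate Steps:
1/(F(-1)*(-2835) - 18484) = 1/(-1/(-1)*(-2835) - 18484) = 1/(-1*(-1)*(-2835) - 18484) = 1/(1*(-2835) - 18484) = 1/(-2835 - 18484) = 1/(-21319) = -1/21319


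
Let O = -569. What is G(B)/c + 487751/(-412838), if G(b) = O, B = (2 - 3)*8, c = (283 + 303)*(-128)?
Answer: -18175161093/15483076352 ≈ -1.1739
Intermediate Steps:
c = -75008 (c = 586*(-128) = -75008)
B = -8 (B = -1*8 = -8)
G(b) = -569
G(B)/c + 487751/(-412838) = -569/(-75008) + 487751/(-412838) = -569*(-1/75008) + 487751*(-1/412838) = 569/75008 - 487751/412838 = -18175161093/15483076352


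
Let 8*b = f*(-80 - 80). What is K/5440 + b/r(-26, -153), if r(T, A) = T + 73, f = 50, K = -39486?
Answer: -3647921/127840 ≈ -28.535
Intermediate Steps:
r(T, A) = 73 + T
b = -1000 (b = (50*(-80 - 80))/8 = (50*(-160))/8 = (1/8)*(-8000) = -1000)
K/5440 + b/r(-26, -153) = -39486/5440 - 1000/(73 - 26) = -39486*1/5440 - 1000/47 = -19743/2720 - 1000*1/47 = -19743/2720 - 1000/47 = -3647921/127840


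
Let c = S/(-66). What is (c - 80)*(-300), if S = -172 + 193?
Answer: 265050/11 ≈ 24095.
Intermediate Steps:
S = 21
c = -7/22 (c = 21/(-66) = 21*(-1/66) = -7/22 ≈ -0.31818)
(c - 80)*(-300) = (-7/22 - 80)*(-300) = -1767/22*(-300) = 265050/11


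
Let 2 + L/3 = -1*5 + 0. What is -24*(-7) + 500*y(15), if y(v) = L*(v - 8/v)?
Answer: -151732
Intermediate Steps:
L = -21 (L = -6 + 3*(-1*5 + 0) = -6 + 3*(-5 + 0) = -6 + 3*(-5) = -6 - 15 = -21)
y(v) = -21*v + 168/v (y(v) = -21*(v - 8/v) = -21*v + 168/v)
-24*(-7) + 500*y(15) = -24*(-7) + 500*(-21*15 + 168/15) = 168 + 500*(-315 + 168*(1/15)) = 168 + 500*(-315 + 56/5) = 168 + 500*(-1519/5) = 168 - 151900 = -151732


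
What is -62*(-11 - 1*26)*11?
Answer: 25234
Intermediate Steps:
-62*(-11 - 1*26)*11 = -62*(-11 - 26)*11 = -62*(-37)*11 = 2294*11 = 25234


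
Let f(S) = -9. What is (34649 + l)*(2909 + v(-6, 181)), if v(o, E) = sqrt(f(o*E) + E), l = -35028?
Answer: -1102511 - 758*sqrt(43) ≈ -1.1075e+6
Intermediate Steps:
v(o, E) = sqrt(-9 + E)
(34649 + l)*(2909 + v(-6, 181)) = (34649 - 35028)*(2909 + sqrt(-9 + 181)) = -379*(2909 + sqrt(172)) = -379*(2909 + 2*sqrt(43)) = -1102511 - 758*sqrt(43)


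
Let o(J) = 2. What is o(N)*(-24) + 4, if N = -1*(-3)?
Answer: -44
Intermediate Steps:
N = 3
o(N)*(-24) + 4 = 2*(-24) + 4 = -48 + 4 = -44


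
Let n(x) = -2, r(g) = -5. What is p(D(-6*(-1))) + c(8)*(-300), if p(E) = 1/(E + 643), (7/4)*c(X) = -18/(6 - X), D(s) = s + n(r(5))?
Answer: -6987593/4529 ≈ -1542.9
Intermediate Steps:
D(s) = -2 + s (D(s) = s - 2 = -2 + s)
c(X) = -72/(7*(6 - X)) (c(X) = 4*(-18/(6 - X))/7 = -72/(7*(6 - X)))
p(E) = 1/(643 + E)
p(D(-6*(-1))) + c(8)*(-300) = 1/(643 + (-2 - 6*(-1))) + (72/(7*(-6 + 8)))*(-300) = 1/(643 + (-2 + 6)) + ((72/7)/2)*(-300) = 1/(643 + 4) + ((72/7)*(½))*(-300) = 1/647 + (36/7)*(-300) = 1/647 - 10800/7 = -6987593/4529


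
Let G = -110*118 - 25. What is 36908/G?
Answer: -36908/13005 ≈ -2.8380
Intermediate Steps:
G = -13005 (G = -12980 - 25 = -13005)
36908/G = 36908/(-13005) = 36908*(-1/13005) = -36908/13005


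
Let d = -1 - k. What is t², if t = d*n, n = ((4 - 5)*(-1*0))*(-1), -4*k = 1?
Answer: 0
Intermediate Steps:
k = -¼ (k = -¼*1 = -¼ ≈ -0.25000)
d = -¾ (d = -1 - 1*(-¼) = -1 + ¼ = -¾ ≈ -0.75000)
n = 0 (n = -1*0*(-1) = 0*(-1) = 0)
t = 0 (t = -¾*0 = 0)
t² = 0² = 0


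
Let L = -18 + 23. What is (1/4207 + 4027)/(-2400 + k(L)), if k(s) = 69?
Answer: -16941590/9806517 ≈ -1.7276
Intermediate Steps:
L = 5
(1/4207 + 4027)/(-2400 + k(L)) = (1/4207 + 4027)/(-2400 + 69) = (1/4207 + 4027)/(-2331) = (16941590/4207)*(-1/2331) = -16941590/9806517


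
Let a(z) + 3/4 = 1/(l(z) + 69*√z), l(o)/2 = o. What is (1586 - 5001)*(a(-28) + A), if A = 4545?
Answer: -302488791895/19492 + 235635*I*√7/68222 ≈ -1.5519e+7 + 9.1383*I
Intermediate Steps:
l(o) = 2*o
a(z) = -¾ + 1/(2*z + 69*√z)
(1586 - 5001)*(a(-28) + A) = (1586 - 5001)*((4 - 414*I*√7 - 6*(-28))/(4*(2*(-28) + 69*√(-28))) + 4545) = -3415*((4 - 414*I*√7 + 168)/(4*(-56 + 69*(2*I*√7))) + 4545) = -3415*((4 - 414*I*√7 + 168)/(4*(-56 + 138*I*√7)) + 4545) = -3415*((172 - 414*I*√7)/(4*(-56 + 138*I*√7)) + 4545) = -3415*(4545 + (172 - 414*I*√7)/(4*(-56 + 138*I*√7))) = -15521175 - 3415*(172 - 414*I*√7)/(4*(-56 + 138*I*√7))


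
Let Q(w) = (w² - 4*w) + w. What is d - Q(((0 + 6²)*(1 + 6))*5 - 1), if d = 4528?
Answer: -1576776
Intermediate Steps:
Q(w) = w² - 3*w
d - Q(((0 + 6²)*(1 + 6))*5 - 1) = 4528 - (((0 + 6²)*(1 + 6))*5 - 1)*(-3 + (((0 + 6²)*(1 + 6))*5 - 1)) = 4528 - (((0 + 36)*7)*5 - 1)*(-3 + (((0 + 36)*7)*5 - 1)) = 4528 - ((36*7)*5 - 1)*(-3 + ((36*7)*5 - 1)) = 4528 - (252*5 - 1)*(-3 + (252*5 - 1)) = 4528 - (1260 - 1)*(-3 + (1260 - 1)) = 4528 - 1259*(-3 + 1259) = 4528 - 1259*1256 = 4528 - 1*1581304 = 4528 - 1581304 = -1576776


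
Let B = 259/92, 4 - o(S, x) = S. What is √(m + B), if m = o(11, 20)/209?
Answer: 3*√28568001/9614 ≈ 1.6679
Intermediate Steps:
o(S, x) = 4 - S
B = 259/92 (B = 259*(1/92) = 259/92 ≈ 2.8152)
m = -7/209 (m = (4 - 1*11)/209 = (4 - 11)*(1/209) = -7*1/209 = -7/209 ≈ -0.033493)
√(m + B) = √(-7/209 + 259/92) = √(53487/19228) = 3*√28568001/9614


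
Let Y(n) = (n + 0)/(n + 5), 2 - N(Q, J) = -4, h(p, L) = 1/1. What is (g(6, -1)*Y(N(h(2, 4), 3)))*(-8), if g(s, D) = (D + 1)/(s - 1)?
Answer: 0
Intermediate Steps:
g(s, D) = (1 + D)/(-1 + s)
h(p, L) = 1
N(Q, J) = 6 (N(Q, J) = 2 - 1*(-4) = 2 + 4 = 6)
Y(n) = n/(5 + n)
(g(6, -1)*Y(N(h(2, 4), 3)))*(-8) = (((1 - 1)/(-1 + 6))*(6/(5 + 6)))*(-8) = ((0/5)*(6/11))*(-8) = (((⅕)*0)*(6*(1/11)))*(-8) = (0*(6/11))*(-8) = 0*(-8) = 0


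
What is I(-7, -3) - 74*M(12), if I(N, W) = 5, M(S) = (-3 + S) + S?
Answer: -1549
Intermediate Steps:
M(S) = -3 + 2*S
I(-7, -3) - 74*M(12) = 5 - 74*(-3 + 2*12) = 5 - 74*(-3 + 24) = 5 - 74*21 = 5 - 1554 = -1549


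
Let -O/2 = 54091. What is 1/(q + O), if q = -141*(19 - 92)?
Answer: -1/97889 ≈ -1.0216e-5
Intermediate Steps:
O = -108182 (O = -2*54091 = -108182)
q = 10293 (q = -141*(-73) = 10293)
1/(q + O) = 1/(10293 - 108182) = 1/(-97889) = -1/97889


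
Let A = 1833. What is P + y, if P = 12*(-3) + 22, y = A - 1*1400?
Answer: 419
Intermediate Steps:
y = 433 (y = 1833 - 1*1400 = 1833 - 1400 = 433)
P = -14 (P = -36 + 22 = -14)
P + y = -14 + 433 = 419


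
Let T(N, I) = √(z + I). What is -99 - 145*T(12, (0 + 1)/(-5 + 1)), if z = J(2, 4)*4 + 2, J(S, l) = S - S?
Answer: -99 - 145*√7/2 ≈ -290.82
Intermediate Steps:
J(S, l) = 0
z = 2 (z = 0*4 + 2 = 0 + 2 = 2)
T(N, I) = √(2 + I)
-99 - 145*T(12, (0 + 1)/(-5 + 1)) = -99 - 145*√(2 + (0 + 1)/(-5 + 1)) = -99 - 145*√(2 + 1/(-4)) = -99 - 145*√(2 + 1*(-¼)) = -99 - 145*√(2 - ¼) = -99 - 145*√7/2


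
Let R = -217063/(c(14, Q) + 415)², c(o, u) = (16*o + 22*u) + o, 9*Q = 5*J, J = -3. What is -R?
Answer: 1953567/3418801 ≈ 0.57142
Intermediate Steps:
Q = -5/3 (Q = (5*(-3))/9 = (⅑)*(-15) = -5/3 ≈ -1.6667)
c(o, u) = 17*o + 22*u
R = -1953567/3418801 (R = -217063/((17*14 + 22*(-5/3)) + 415)² = -217063/((238 - 110/3) + 415)² = -217063/(604/3 + 415)² = -217063/((1849/3)²) = -217063/3418801/9 = -217063*9/3418801 = -1953567/3418801 ≈ -0.57142)
-R = -1*(-1953567/3418801) = 1953567/3418801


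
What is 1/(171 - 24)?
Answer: 1/147 ≈ 0.0068027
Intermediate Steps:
1/(171 - 24) = 1/147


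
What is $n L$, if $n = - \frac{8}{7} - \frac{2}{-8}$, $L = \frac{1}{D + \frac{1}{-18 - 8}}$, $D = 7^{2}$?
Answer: $- \frac{325}{17822} \approx -0.018236$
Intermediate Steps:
$D = 49$
$L = \frac{26}{1273}$ ($L = \frac{1}{49 + \frac{1}{-18 - 8}} = \frac{1}{49 + \frac{1}{-26}} = \frac{1}{49 - \frac{1}{26}} = \frac{1}{\frac{1273}{26}} = \frac{26}{1273} \approx 0.020424$)
$n = - \frac{25}{28}$ ($n = \left(-8\right) \frac{1}{7} - - \frac{1}{4} = - \frac{8}{7} + \frac{1}{4} = - \frac{25}{28} \approx -0.89286$)
$n L = \left(- \frac{25}{28}\right) \frac{26}{1273} = - \frac{325}{17822}$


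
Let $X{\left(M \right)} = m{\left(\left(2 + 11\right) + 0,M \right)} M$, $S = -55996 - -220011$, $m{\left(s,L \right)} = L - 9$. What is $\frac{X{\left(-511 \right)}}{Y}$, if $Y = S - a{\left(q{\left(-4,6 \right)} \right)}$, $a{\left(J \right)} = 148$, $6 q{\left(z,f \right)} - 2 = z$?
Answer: $\frac{265720}{163867} \approx 1.6216$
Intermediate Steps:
$q{\left(z,f \right)} = \frac{1}{3} + \frac{z}{6}$
$m{\left(s,L \right)} = -9 + L$
$S = 164015$ ($S = -55996 + 220011 = 164015$)
$X{\left(M \right)} = M \left(-9 + M\right)$ ($X{\left(M \right)} = \left(-9 + M\right) M = M \left(-9 + M\right)$)
$Y = 163867$ ($Y = 164015 - 148 = 163867$)
$\frac{X{\left(-511 \right)}}{Y} = \frac{\left(-511\right) \left(-9 - 511\right)}{163867} = \left(-511\right) \left(-520\right) \frac{1}{163867} = 265720 \cdot \frac{1}{163867} = \frac{265720}{163867}$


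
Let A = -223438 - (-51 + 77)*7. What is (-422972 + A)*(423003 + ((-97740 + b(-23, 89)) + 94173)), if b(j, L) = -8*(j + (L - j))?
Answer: -270743588608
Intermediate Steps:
A = -223620 (A = -223438 - 26*7 = -223438 - 1*182 = -223438 - 182 = -223620)
b(j, L) = -8*L
(-422972 + A)*(423003 + ((-97740 + b(-23, 89)) + 94173)) = (-422972 - 223620)*(423003 + ((-97740 - 8*89) + 94173)) = -646592*(423003 + ((-97740 - 712) + 94173)) = -646592*(423003 + (-98452 + 94173)) = -646592*(423003 - 4279) = -646592*418724 = -270743588608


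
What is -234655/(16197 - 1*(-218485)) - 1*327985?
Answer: -76972410425/234682 ≈ -3.2799e+5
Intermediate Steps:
-234655/(16197 - 1*(-218485)) - 1*327985 = -234655/(16197 + 218485) - 327985 = -234655/234682 - 327985 = -76972410425/234682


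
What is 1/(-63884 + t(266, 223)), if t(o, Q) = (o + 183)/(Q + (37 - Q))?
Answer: -37/2363259 ≈ -1.5656e-5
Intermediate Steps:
t(o, Q) = 183/37 + o/37 (t(o, Q) = (183 + o)/37 = (183 + o)*(1/37) = 183/37 + o/37)
1/(-63884 + t(266, 223)) = 1/(-63884 + (183/37 + (1/37)*266)) = 1/(-63884 + (183/37 + 266/37)) = 1/(-63884 + 449/37) = 1/(-2363259/37) = -37/2363259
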